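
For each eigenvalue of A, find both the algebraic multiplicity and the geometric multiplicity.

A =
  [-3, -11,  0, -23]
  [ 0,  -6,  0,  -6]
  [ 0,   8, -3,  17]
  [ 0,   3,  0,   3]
λ = -3: alg = 3, geom = 2; λ = 0: alg = 1, geom = 1

Step 1 — factor the characteristic polynomial to read off the algebraic multiplicities:
  χ_A(x) = x*(x + 3)^3

Step 2 — compute geometric multiplicities via the rank-nullity identity g(λ) = n − rank(A − λI):
  rank(A − (-3)·I) = 2, so dim ker(A − (-3)·I) = n − 2 = 2
  rank(A − (0)·I) = 3, so dim ker(A − (0)·I) = n − 3 = 1

Summary:
  λ = -3: algebraic multiplicity = 3, geometric multiplicity = 2
  λ = 0: algebraic multiplicity = 1, geometric multiplicity = 1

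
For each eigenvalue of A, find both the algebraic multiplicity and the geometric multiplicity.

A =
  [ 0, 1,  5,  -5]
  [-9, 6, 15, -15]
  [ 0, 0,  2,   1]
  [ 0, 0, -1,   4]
λ = 3: alg = 4, geom = 2

Step 1 — factor the characteristic polynomial to read off the algebraic multiplicities:
  χ_A(x) = (x - 3)^4

Step 2 — compute geometric multiplicities via the rank-nullity identity g(λ) = n − rank(A − λI):
  rank(A − (3)·I) = 2, so dim ker(A − (3)·I) = n − 2 = 2

Summary:
  λ = 3: algebraic multiplicity = 4, geometric multiplicity = 2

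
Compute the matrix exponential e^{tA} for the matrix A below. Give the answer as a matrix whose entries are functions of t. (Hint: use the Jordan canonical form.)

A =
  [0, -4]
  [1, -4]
e^{tA} =
  [2*t*exp(-2*t) + exp(-2*t), -4*t*exp(-2*t)]
  [t*exp(-2*t), -2*t*exp(-2*t) + exp(-2*t)]

Strategy: write A = P · J · P⁻¹ where J is a Jordan canonical form, so e^{tA} = P · e^{tJ} · P⁻¹, and e^{tJ} can be computed block-by-block.

A has Jordan form
J =
  [-2,  1]
  [ 0, -2]
(up to reordering of blocks).

Per-block formulas:
  For a 2×2 Jordan block J_2(-2): exp(t · J_2(-2)) = e^(-2t)·(I + t·N), where N is the 2×2 nilpotent shift.

After assembling e^{tJ} and conjugating by P, we get:

e^{tA} =
  [2*t*exp(-2*t) + exp(-2*t), -4*t*exp(-2*t)]
  [t*exp(-2*t), -2*t*exp(-2*t) + exp(-2*t)]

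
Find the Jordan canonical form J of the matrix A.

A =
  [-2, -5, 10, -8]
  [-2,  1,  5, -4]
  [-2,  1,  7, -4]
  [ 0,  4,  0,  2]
J_3(2) ⊕ J_1(2)

The characteristic polynomial is
  det(x·I − A) = x^4 - 8*x^3 + 24*x^2 - 32*x + 16 = (x - 2)^4

Eigenvalues and multiplicities (the geometric multiplicity of λ is n − rank(A − λI), which equals the number of Jordan blocks for λ):
  λ = 2: algebraic multiplicity = 4, geometric multiplicity = 2

Determining the block sizes for each eigenvalue:
  λ = 2: with am = 4 and gm = 2, the partition is not yet determined (e.g. several partitions of 4 into 2 parts exist). Let N = A − (2)·I. Computing rank(N^1) = 2, rank(N^2) = 1, rank(N^3) = 0; the number of blocks of size ≥ j is rank(N^{j−1}) − rank(N^j), giving [2, 1, 1]. So we have 1 block(s) of size 3, 1 block(s) of size 1 → block sizes [3, 1]

Assembling the blocks gives a Jordan form
J =
  [2, 1, 0, 0]
  [0, 2, 1, 0]
  [0, 0, 2, 0]
  [0, 0, 0, 2]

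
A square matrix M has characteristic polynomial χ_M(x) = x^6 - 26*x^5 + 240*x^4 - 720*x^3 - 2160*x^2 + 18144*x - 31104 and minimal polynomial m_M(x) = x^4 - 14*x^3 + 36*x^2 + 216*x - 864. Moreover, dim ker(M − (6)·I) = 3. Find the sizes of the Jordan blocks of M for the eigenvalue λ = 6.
Block sizes for λ = 6: [3, 1, 1]

Step 1 — from the characteristic polynomial, algebraic multiplicity of λ = 6 is 5. From dim ker(M − (6)·I) = 3, there are exactly 3 Jordan blocks for λ = 6.
Step 2 — from the minimal polynomial, the factor (x − 6)^3 tells us the largest block for λ = 6 has size 3.
Step 3 — with total size 5, 3 blocks, and largest block 3, the block sizes (in nonincreasing order) are [3, 1, 1].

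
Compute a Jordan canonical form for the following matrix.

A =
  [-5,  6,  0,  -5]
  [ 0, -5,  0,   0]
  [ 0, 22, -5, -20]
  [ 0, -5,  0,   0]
J_2(-5) ⊕ J_1(-5) ⊕ J_1(0)

The characteristic polynomial is
  det(x·I − A) = x^4 + 15*x^3 + 75*x^2 + 125*x = x*(x + 5)^3

Eigenvalues and multiplicities (the geometric multiplicity of λ is n − rank(A − λI), which equals the number of Jordan blocks for λ):
  λ = -5: algebraic multiplicity = 3, geometric multiplicity = 2
  λ = 0: algebraic multiplicity = 1, geometric multiplicity = 1

Determining the block sizes for each eigenvalue:
  λ = -5: 2 blocks summing to 3 forces exactly one block of size 2 and the rest size 1 → block sizes [2, 1]
  λ = 0: one block (gm = 1), so the single block has size am = 1 → block sizes [1]

Assembling the blocks gives a Jordan form
J =
  [-5,  1,  0, 0]
  [ 0, -5,  0, 0]
  [ 0,  0, -5, 0]
  [ 0,  0,  0, 0]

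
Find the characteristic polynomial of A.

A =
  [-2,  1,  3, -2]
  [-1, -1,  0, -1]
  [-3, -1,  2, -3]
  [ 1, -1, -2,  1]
x^4

Expanding det(x·I − A) (e.g. by cofactor expansion or by noting that A is similar to its Jordan form J, which has the same characteristic polynomial as A) gives
  χ_A(x) = x^4
which factors as x^4. The eigenvalues (with algebraic multiplicities) are λ = 0 with multiplicity 4.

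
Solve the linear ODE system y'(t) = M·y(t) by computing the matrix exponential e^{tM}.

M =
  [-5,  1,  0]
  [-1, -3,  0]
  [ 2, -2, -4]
e^{tM} =
  [-t*exp(-4*t) + exp(-4*t), t*exp(-4*t), 0]
  [-t*exp(-4*t), t*exp(-4*t) + exp(-4*t), 0]
  [2*t*exp(-4*t), -2*t*exp(-4*t), exp(-4*t)]

Strategy: write M = P · J · P⁻¹ where J is a Jordan canonical form, so e^{tM} = P · e^{tJ} · P⁻¹, and e^{tJ} can be computed block-by-block.

M has Jordan form
J =
  [-4,  1,  0]
  [ 0, -4,  0]
  [ 0,  0, -4]
(up to reordering of blocks).

Per-block formulas:
  For a 1×1 block at λ = -4: exp(t · [-4]) = [e^(-4t)].
  For a 2×2 Jordan block J_2(-4): exp(t · J_2(-4)) = e^(-4t)·(I + t·N), where N is the 2×2 nilpotent shift.

After assembling e^{tJ} and conjugating by P, we get:

e^{tM} =
  [-t*exp(-4*t) + exp(-4*t), t*exp(-4*t), 0]
  [-t*exp(-4*t), t*exp(-4*t) + exp(-4*t), 0]
  [2*t*exp(-4*t), -2*t*exp(-4*t), exp(-4*t)]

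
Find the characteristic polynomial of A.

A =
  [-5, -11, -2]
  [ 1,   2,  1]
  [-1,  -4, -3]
x^3 + 6*x^2 + 12*x + 8

Expanding det(x·I − A) (e.g. by cofactor expansion or by noting that A is similar to its Jordan form J, which has the same characteristic polynomial as A) gives
  χ_A(x) = x^3 + 6*x^2 + 12*x + 8
which factors as (x + 2)^3. The eigenvalues (with algebraic multiplicities) are λ = -2 with multiplicity 3.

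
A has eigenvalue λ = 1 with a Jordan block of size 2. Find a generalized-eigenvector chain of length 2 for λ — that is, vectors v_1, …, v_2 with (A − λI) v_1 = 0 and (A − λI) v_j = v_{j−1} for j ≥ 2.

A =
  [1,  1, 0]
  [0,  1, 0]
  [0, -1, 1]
A Jordan chain for λ = 1 of length 2:
v_1 = (1, 0, -1)ᵀ
v_2 = (0, 1, 0)ᵀ

Let N = A − (1)·I. We want v_2 with N^2 v_2 = 0 but N^1 v_2 ≠ 0; then v_{j-1} := N · v_j for j = 2, …, 2.

Pick v_2 = (0, 1, 0)ᵀ.
Then v_1 = N · v_2 = (1, 0, -1)ᵀ.

Sanity check: (A − (1)·I) v_1 = (0, 0, 0)ᵀ = 0. ✓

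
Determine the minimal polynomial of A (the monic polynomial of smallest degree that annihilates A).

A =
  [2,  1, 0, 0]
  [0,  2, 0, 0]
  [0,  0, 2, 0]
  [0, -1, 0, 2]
x^2 - 4*x + 4

The characteristic polynomial is χ_A(x) = (x - 2)^4, so the eigenvalues are known. The minimal polynomial is
  m_A(x) = Π_λ (x − λ)^{k_λ}
where k_λ is the size of the *largest* Jordan block for λ (equivalently, the smallest k with (A − λI)^k v = 0 for every generalised eigenvector v of λ).

  λ = 2: largest Jordan block has size 2, contributing (x − 2)^2

So m_A(x) = (x - 2)^2 = x^2 - 4*x + 4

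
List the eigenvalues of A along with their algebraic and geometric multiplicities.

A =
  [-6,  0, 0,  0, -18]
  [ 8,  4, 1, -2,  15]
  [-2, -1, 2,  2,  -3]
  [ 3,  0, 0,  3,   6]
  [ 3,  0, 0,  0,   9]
λ = 0: alg = 1, geom = 1; λ = 3: alg = 4, geom = 3

Step 1 — factor the characteristic polynomial to read off the algebraic multiplicities:
  χ_A(x) = x*(x - 3)^4

Step 2 — compute geometric multiplicities via the rank-nullity identity g(λ) = n − rank(A − λI):
  rank(A − (0)·I) = 4, so dim ker(A − (0)·I) = n − 4 = 1
  rank(A − (3)·I) = 2, so dim ker(A − (3)·I) = n − 2 = 3

Summary:
  λ = 0: algebraic multiplicity = 1, geometric multiplicity = 1
  λ = 3: algebraic multiplicity = 4, geometric multiplicity = 3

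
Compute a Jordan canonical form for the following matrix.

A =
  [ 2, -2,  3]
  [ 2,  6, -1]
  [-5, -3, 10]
J_3(6)

The characteristic polynomial is
  det(x·I − A) = x^3 - 18*x^2 + 108*x - 216 = (x - 6)^3

Eigenvalues and multiplicities (the geometric multiplicity of λ is n − rank(A − λI), which equals the number of Jordan blocks for λ):
  λ = 6: algebraic multiplicity = 3, geometric multiplicity = 1

Determining the block sizes for each eigenvalue:
  λ = 6: one block (gm = 1), so the single block has size am = 3 → block sizes [3]

Assembling the blocks gives a Jordan form
J =
  [6, 1, 0]
  [0, 6, 1]
  [0, 0, 6]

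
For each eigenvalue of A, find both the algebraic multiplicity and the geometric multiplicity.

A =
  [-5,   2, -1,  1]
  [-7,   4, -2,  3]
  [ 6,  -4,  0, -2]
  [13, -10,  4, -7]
λ = -2: alg = 4, geom = 2

Step 1 — factor the characteristic polynomial to read off the algebraic multiplicities:
  χ_A(x) = (x + 2)^4

Step 2 — compute geometric multiplicities via the rank-nullity identity g(λ) = n − rank(A − λI):
  rank(A − (-2)·I) = 2, so dim ker(A − (-2)·I) = n − 2 = 2

Summary:
  λ = -2: algebraic multiplicity = 4, geometric multiplicity = 2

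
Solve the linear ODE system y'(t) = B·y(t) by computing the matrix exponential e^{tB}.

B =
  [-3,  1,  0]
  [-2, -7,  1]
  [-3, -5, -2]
e^{tB} =
  [-t^2*exp(-4*t)/2 + t*exp(-4*t) + exp(-4*t), -t^2*exp(-4*t) + t*exp(-4*t), t^2*exp(-4*t)/2]
  [t^2*exp(-4*t)/2 - 2*t*exp(-4*t), t^2*exp(-4*t) - 3*t*exp(-4*t) + exp(-4*t), -t^2*exp(-4*t)/2 + t*exp(-4*t)]
  [t^2*exp(-4*t)/2 - 3*t*exp(-4*t), t^2*exp(-4*t) - 5*t*exp(-4*t), -t^2*exp(-4*t)/2 + 2*t*exp(-4*t) + exp(-4*t)]

Strategy: write B = P · J · P⁻¹ where J is a Jordan canonical form, so e^{tB} = P · e^{tJ} · P⁻¹, and e^{tJ} can be computed block-by-block.

B has Jordan form
J =
  [-4,  1,  0]
  [ 0, -4,  1]
  [ 0,  0, -4]
(up to reordering of blocks).

Per-block formulas:
  For a 3×3 Jordan block J_3(-4): exp(t · J_3(-4)) = e^(-4t)·(I + t·N + (t^2/2)·N^2), where N is the 3×3 nilpotent shift.

After assembling e^{tJ} and conjugating by P, we get:

e^{tB} =
  [-t^2*exp(-4*t)/2 + t*exp(-4*t) + exp(-4*t), -t^2*exp(-4*t) + t*exp(-4*t), t^2*exp(-4*t)/2]
  [t^2*exp(-4*t)/2 - 2*t*exp(-4*t), t^2*exp(-4*t) - 3*t*exp(-4*t) + exp(-4*t), -t^2*exp(-4*t)/2 + t*exp(-4*t)]
  [t^2*exp(-4*t)/2 - 3*t*exp(-4*t), t^2*exp(-4*t) - 5*t*exp(-4*t), -t^2*exp(-4*t)/2 + 2*t*exp(-4*t) + exp(-4*t)]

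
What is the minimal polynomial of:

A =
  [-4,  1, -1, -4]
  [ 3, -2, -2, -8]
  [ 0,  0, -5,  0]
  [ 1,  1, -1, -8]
x^4 + 19*x^3 + 135*x^2 + 425*x + 500

The characteristic polynomial is χ_A(x) = (x + 4)*(x + 5)^3, so the eigenvalues are known. The minimal polynomial is
  m_A(x) = Π_λ (x − λ)^{k_λ}
where k_λ is the size of the *largest* Jordan block for λ (equivalently, the smallest k with (A − λI)^k v = 0 for every generalised eigenvector v of λ).

  λ = -5: largest Jordan block has size 3, contributing (x + 5)^3
  λ = -4: largest Jordan block has size 1, contributing (x + 4)

So m_A(x) = (x + 4)*(x + 5)^3 = x^4 + 19*x^3 + 135*x^2 + 425*x + 500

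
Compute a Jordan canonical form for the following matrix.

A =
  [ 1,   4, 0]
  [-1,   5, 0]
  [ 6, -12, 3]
J_2(3) ⊕ J_1(3)

The characteristic polynomial is
  det(x·I − A) = x^3 - 9*x^2 + 27*x - 27 = (x - 3)^3

Eigenvalues and multiplicities (the geometric multiplicity of λ is n − rank(A − λI), which equals the number of Jordan blocks for λ):
  λ = 3: algebraic multiplicity = 3, geometric multiplicity = 2

Determining the block sizes for each eigenvalue:
  λ = 3: 2 blocks summing to 3 forces exactly one block of size 2 and the rest size 1 → block sizes [2, 1]

Assembling the blocks gives a Jordan form
J =
  [3, 1, 0]
  [0, 3, 0]
  [0, 0, 3]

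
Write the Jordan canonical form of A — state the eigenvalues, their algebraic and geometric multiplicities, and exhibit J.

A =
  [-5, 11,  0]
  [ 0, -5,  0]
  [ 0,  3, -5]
J_2(-5) ⊕ J_1(-5)

The characteristic polynomial is
  det(x·I − A) = x^3 + 15*x^2 + 75*x + 125 = (x + 5)^3

Eigenvalues and multiplicities (the geometric multiplicity of λ is n − rank(A − λI), which equals the number of Jordan blocks for λ):
  λ = -5: algebraic multiplicity = 3, geometric multiplicity = 2

Determining the block sizes for each eigenvalue:
  λ = -5: 2 blocks summing to 3 forces exactly one block of size 2 and the rest size 1 → block sizes [2, 1]

Assembling the blocks gives a Jordan form
J =
  [-5,  1,  0]
  [ 0, -5,  0]
  [ 0,  0, -5]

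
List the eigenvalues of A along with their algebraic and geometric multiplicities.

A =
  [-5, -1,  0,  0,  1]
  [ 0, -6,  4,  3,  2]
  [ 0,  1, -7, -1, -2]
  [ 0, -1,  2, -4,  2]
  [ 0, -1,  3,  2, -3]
λ = -5: alg = 5, geom = 2

Step 1 — factor the characteristic polynomial to read off the algebraic multiplicities:
  χ_A(x) = (x + 5)^5

Step 2 — compute geometric multiplicities via the rank-nullity identity g(λ) = n − rank(A − λI):
  rank(A − (-5)·I) = 3, so dim ker(A − (-5)·I) = n − 3 = 2

Summary:
  λ = -5: algebraic multiplicity = 5, geometric multiplicity = 2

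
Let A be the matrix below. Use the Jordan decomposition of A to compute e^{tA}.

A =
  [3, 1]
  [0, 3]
e^{tA} =
  [exp(3*t), t*exp(3*t)]
  [0, exp(3*t)]

Strategy: write A = P · J · P⁻¹ where J is a Jordan canonical form, so e^{tA} = P · e^{tJ} · P⁻¹, and e^{tJ} can be computed block-by-block.

A has Jordan form
J =
  [3, 1]
  [0, 3]
(up to reordering of blocks).

Per-block formulas:
  For a 2×2 Jordan block J_2(3): exp(t · J_2(3)) = e^(3t)·(I + t·N), where N is the 2×2 nilpotent shift.

After assembling e^{tJ} and conjugating by P, we get:

e^{tA} =
  [exp(3*t), t*exp(3*t)]
  [0, exp(3*t)]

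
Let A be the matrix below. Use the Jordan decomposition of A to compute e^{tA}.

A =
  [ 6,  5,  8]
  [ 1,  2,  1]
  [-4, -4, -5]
e^{tA} =
  [-t^2*exp(t) + 5*t*exp(t) + exp(t), -t^2*exp(t) + 5*t*exp(t), -3*t^2*exp(t)/2 + 8*t*exp(t)]
  [t^2*exp(t) + t*exp(t), t^2*exp(t) + t*exp(t) + exp(t), 3*t^2*exp(t)/2 + t*exp(t)]
  [-4*t*exp(t), -4*t*exp(t), -6*t*exp(t) + exp(t)]

Strategy: write A = P · J · P⁻¹ where J is a Jordan canonical form, so e^{tA} = P · e^{tJ} · P⁻¹, and e^{tJ} can be computed block-by-block.

A has Jordan form
J =
  [1, 1, 0]
  [0, 1, 1]
  [0, 0, 1]
(up to reordering of blocks).

Per-block formulas:
  For a 3×3 Jordan block J_3(1): exp(t · J_3(1)) = e^(1t)·(I + t·N + (t^2/2)·N^2), where N is the 3×3 nilpotent shift.

After assembling e^{tJ} and conjugating by P, we get:

e^{tA} =
  [-t^2*exp(t) + 5*t*exp(t) + exp(t), -t^2*exp(t) + 5*t*exp(t), -3*t^2*exp(t)/2 + 8*t*exp(t)]
  [t^2*exp(t) + t*exp(t), t^2*exp(t) + t*exp(t) + exp(t), 3*t^2*exp(t)/2 + t*exp(t)]
  [-4*t*exp(t), -4*t*exp(t), -6*t*exp(t) + exp(t)]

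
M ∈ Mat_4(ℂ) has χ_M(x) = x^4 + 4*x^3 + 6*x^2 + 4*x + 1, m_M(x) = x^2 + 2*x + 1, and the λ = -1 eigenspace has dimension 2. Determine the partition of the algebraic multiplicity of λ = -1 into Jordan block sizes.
Block sizes for λ = -1: [2, 2]

Step 1 — from the characteristic polynomial, algebraic multiplicity of λ = -1 is 4. From dim ker(M − (-1)·I) = 2, there are exactly 2 Jordan blocks for λ = -1.
Step 2 — from the minimal polynomial, the factor (x + 1)^2 tells us the largest block for λ = -1 has size 2.
Step 3 — with total size 4, 2 blocks, and largest block 2, the block sizes (in nonincreasing order) are [2, 2].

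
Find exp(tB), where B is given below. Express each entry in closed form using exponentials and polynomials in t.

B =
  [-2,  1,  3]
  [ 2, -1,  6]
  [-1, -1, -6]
e^{tB} =
  [t*exp(-3*t) + exp(-3*t), t*exp(-3*t), 3*t*exp(-3*t)]
  [2*t*exp(-3*t), 2*t*exp(-3*t) + exp(-3*t), 6*t*exp(-3*t)]
  [-t*exp(-3*t), -t*exp(-3*t), -3*t*exp(-3*t) + exp(-3*t)]

Strategy: write B = P · J · P⁻¹ where J is a Jordan canonical form, so e^{tB} = P · e^{tJ} · P⁻¹, and e^{tJ} can be computed block-by-block.

B has Jordan form
J =
  [-3,  1,  0]
  [ 0, -3,  0]
  [ 0,  0, -3]
(up to reordering of blocks).

Per-block formulas:
  For a 1×1 block at λ = -3: exp(t · [-3]) = [e^(-3t)].
  For a 2×2 Jordan block J_2(-3): exp(t · J_2(-3)) = e^(-3t)·(I + t·N), where N is the 2×2 nilpotent shift.

After assembling e^{tJ} and conjugating by P, we get:

e^{tB} =
  [t*exp(-3*t) + exp(-3*t), t*exp(-3*t), 3*t*exp(-3*t)]
  [2*t*exp(-3*t), 2*t*exp(-3*t) + exp(-3*t), 6*t*exp(-3*t)]
  [-t*exp(-3*t), -t*exp(-3*t), -3*t*exp(-3*t) + exp(-3*t)]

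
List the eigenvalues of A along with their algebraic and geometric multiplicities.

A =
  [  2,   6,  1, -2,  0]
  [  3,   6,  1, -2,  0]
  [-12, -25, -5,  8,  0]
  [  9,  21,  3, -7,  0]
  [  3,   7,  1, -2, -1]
λ = -1: alg = 5, geom = 3

Step 1 — factor the characteristic polynomial to read off the algebraic multiplicities:
  χ_A(x) = (x + 1)^5

Step 2 — compute geometric multiplicities via the rank-nullity identity g(λ) = n − rank(A − λI):
  rank(A − (-1)·I) = 2, so dim ker(A − (-1)·I) = n − 2 = 3

Summary:
  λ = -1: algebraic multiplicity = 5, geometric multiplicity = 3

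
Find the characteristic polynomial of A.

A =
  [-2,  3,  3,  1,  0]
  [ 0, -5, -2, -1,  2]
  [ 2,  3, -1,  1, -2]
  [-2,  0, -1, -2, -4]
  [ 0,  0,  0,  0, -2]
x^5 + 12*x^4 + 56*x^3 + 128*x^2 + 144*x + 64

Expanding det(x·I − A) (e.g. by cofactor expansion or by noting that A is similar to its Jordan form J, which has the same characteristic polynomial as A) gives
  χ_A(x) = x^5 + 12*x^4 + 56*x^3 + 128*x^2 + 144*x + 64
which factors as (x + 2)^4*(x + 4). The eigenvalues (with algebraic multiplicities) are λ = -4 with multiplicity 1, λ = -2 with multiplicity 4.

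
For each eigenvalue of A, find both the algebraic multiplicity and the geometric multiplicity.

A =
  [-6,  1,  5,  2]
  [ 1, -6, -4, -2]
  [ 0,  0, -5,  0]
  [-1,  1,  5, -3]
λ = -5: alg = 4, geom = 2

Step 1 — factor the characteristic polynomial to read off the algebraic multiplicities:
  χ_A(x) = (x + 5)^4

Step 2 — compute geometric multiplicities via the rank-nullity identity g(λ) = n − rank(A − λI):
  rank(A − (-5)·I) = 2, so dim ker(A − (-5)·I) = n − 2 = 2

Summary:
  λ = -5: algebraic multiplicity = 4, geometric multiplicity = 2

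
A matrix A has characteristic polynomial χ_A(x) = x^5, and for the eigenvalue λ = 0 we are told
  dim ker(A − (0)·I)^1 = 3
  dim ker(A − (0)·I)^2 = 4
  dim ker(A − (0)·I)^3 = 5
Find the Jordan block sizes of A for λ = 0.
Block sizes for λ = 0: [3, 1, 1]

From the dimensions of kernels of powers, the number of Jordan blocks of size at least j is d_j − d_{j−1} where d_j = dim ker(N^j) (with d_0 = 0). Computing the differences gives [3, 1, 1].
The number of blocks of size exactly k is (#blocks of size ≥ k) − (#blocks of size ≥ k + 1), so the partition is: 2 block(s) of size 1, 1 block(s) of size 3.
In nonincreasing order the block sizes are [3, 1, 1].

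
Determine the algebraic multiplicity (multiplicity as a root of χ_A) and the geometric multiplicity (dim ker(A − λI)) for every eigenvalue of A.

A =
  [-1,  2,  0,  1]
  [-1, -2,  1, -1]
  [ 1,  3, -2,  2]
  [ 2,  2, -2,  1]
λ = -1: alg = 4, geom = 2

Step 1 — factor the characteristic polynomial to read off the algebraic multiplicities:
  χ_A(x) = (x + 1)^4

Step 2 — compute geometric multiplicities via the rank-nullity identity g(λ) = n − rank(A − λI):
  rank(A − (-1)·I) = 2, so dim ker(A − (-1)·I) = n − 2 = 2

Summary:
  λ = -1: algebraic multiplicity = 4, geometric multiplicity = 2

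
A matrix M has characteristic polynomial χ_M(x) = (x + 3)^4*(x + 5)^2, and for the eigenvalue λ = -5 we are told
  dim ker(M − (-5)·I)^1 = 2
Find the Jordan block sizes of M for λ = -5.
Block sizes for λ = -5: [1, 1]

From the dimensions of kernels of powers, the number of Jordan blocks of size at least j is d_j − d_{j−1} where d_j = dim ker(N^j) (with d_0 = 0). Computing the differences gives [2].
The number of blocks of size exactly k is (#blocks of size ≥ k) − (#blocks of size ≥ k + 1), so the partition is: 2 block(s) of size 1.
In nonincreasing order the block sizes are [1, 1].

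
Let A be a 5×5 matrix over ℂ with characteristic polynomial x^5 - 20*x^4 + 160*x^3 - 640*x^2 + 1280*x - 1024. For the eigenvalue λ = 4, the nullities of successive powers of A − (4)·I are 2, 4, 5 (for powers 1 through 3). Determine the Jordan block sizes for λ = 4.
Block sizes for λ = 4: [3, 2]

From the dimensions of kernels of powers, the number of Jordan blocks of size at least j is d_j − d_{j−1} where d_j = dim ker(N^j) (with d_0 = 0). Computing the differences gives [2, 2, 1].
The number of blocks of size exactly k is (#blocks of size ≥ k) − (#blocks of size ≥ k + 1), so the partition is: 1 block(s) of size 2, 1 block(s) of size 3.
In nonincreasing order the block sizes are [3, 2].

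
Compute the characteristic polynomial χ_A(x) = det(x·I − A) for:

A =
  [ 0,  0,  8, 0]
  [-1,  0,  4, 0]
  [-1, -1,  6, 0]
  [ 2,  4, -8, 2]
x^4 - 8*x^3 + 24*x^2 - 32*x + 16

Expanding det(x·I − A) (e.g. by cofactor expansion or by noting that A is similar to its Jordan form J, which has the same characteristic polynomial as A) gives
  χ_A(x) = x^4 - 8*x^3 + 24*x^2 - 32*x + 16
which factors as (x - 2)^4. The eigenvalues (with algebraic multiplicities) are λ = 2 with multiplicity 4.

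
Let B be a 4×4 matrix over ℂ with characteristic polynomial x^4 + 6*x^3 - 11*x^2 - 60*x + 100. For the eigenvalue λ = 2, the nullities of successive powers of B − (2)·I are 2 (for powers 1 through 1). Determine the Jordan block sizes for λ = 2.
Block sizes for λ = 2: [1, 1]

From the dimensions of kernels of powers, the number of Jordan blocks of size at least j is d_j − d_{j−1} where d_j = dim ker(N^j) (with d_0 = 0). Computing the differences gives [2].
The number of blocks of size exactly k is (#blocks of size ≥ k) − (#blocks of size ≥ k + 1), so the partition is: 2 block(s) of size 1.
In nonincreasing order the block sizes are [1, 1].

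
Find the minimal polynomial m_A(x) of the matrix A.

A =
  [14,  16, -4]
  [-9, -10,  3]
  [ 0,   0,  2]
x^2 - 4*x + 4

The characteristic polynomial is χ_A(x) = (x - 2)^3, so the eigenvalues are known. The minimal polynomial is
  m_A(x) = Π_λ (x − λ)^{k_λ}
where k_λ is the size of the *largest* Jordan block for λ (equivalently, the smallest k with (A − λI)^k v = 0 for every generalised eigenvector v of λ).

  λ = 2: largest Jordan block has size 2, contributing (x − 2)^2

So m_A(x) = (x - 2)^2 = x^2 - 4*x + 4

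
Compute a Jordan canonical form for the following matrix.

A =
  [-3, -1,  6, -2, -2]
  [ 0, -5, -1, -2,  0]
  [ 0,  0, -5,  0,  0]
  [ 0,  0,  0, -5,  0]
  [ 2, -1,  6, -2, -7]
J_3(-5) ⊕ J_1(-5) ⊕ J_1(-5)

The characteristic polynomial is
  det(x·I − A) = x^5 + 25*x^4 + 250*x^3 + 1250*x^2 + 3125*x + 3125 = (x + 5)^5

Eigenvalues and multiplicities (the geometric multiplicity of λ is n − rank(A − λI), which equals the number of Jordan blocks for λ):
  λ = -5: algebraic multiplicity = 5, geometric multiplicity = 3

Determining the block sizes for each eigenvalue:
  λ = -5: with am = 5 and gm = 3, the partition is not yet determined (e.g. several partitions of 5 into 3 parts exist). Let N = A − (-5)·I. Computing rank(N^1) = 2, rank(N^2) = 1, rank(N^3) = 0; the number of blocks of size ≥ j is rank(N^{j−1}) − rank(N^j), giving [3, 1, 1]. So we have 1 block(s) of size 3, 2 block(s) of size 1 → block sizes [3, 1, 1]

Assembling the blocks gives a Jordan form
J =
  [-5,  1,  0,  0,  0]
  [ 0, -5,  1,  0,  0]
  [ 0,  0, -5,  0,  0]
  [ 0,  0,  0, -5,  0]
  [ 0,  0,  0,  0, -5]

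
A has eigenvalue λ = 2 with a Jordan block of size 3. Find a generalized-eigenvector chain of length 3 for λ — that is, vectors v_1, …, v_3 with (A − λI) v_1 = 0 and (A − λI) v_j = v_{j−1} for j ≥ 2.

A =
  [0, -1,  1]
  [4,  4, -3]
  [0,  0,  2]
A Jordan chain for λ = 2 of length 3:
v_1 = (1, -2, 0)ᵀ
v_2 = (1, -3, 0)ᵀ
v_3 = (0, 0, 1)ᵀ

Let N = A − (2)·I. We want v_3 with N^3 v_3 = 0 but N^2 v_3 ≠ 0; then v_{j-1} := N · v_j for j = 3, …, 2.

Pick v_3 = (0, 0, 1)ᵀ.
Then v_2 = N · v_3 = (1, -3, 0)ᵀ.
Then v_1 = N · v_2 = (1, -2, 0)ᵀ.

Sanity check: (A − (2)·I) v_1 = (0, 0, 0)ᵀ = 0. ✓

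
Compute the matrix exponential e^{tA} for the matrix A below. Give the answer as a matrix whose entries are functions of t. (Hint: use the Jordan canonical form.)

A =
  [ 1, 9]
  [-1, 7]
e^{tA} =
  [-3*t*exp(4*t) + exp(4*t), 9*t*exp(4*t)]
  [-t*exp(4*t), 3*t*exp(4*t) + exp(4*t)]

Strategy: write A = P · J · P⁻¹ where J is a Jordan canonical form, so e^{tA} = P · e^{tJ} · P⁻¹, and e^{tJ} can be computed block-by-block.

A has Jordan form
J =
  [4, 1]
  [0, 4]
(up to reordering of blocks).

Per-block formulas:
  For a 2×2 Jordan block J_2(4): exp(t · J_2(4)) = e^(4t)·(I + t·N), where N is the 2×2 nilpotent shift.

After assembling e^{tJ} and conjugating by P, we get:

e^{tA} =
  [-3*t*exp(4*t) + exp(4*t), 9*t*exp(4*t)]
  [-t*exp(4*t), 3*t*exp(4*t) + exp(4*t)]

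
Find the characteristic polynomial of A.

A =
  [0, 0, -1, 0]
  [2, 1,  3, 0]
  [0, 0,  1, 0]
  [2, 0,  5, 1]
x^4 - 3*x^3 + 3*x^2 - x

Expanding det(x·I − A) (e.g. by cofactor expansion or by noting that A is similar to its Jordan form J, which has the same characteristic polynomial as A) gives
  χ_A(x) = x^4 - 3*x^3 + 3*x^2 - x
which factors as x*(x - 1)^3. The eigenvalues (with algebraic multiplicities) are λ = 0 with multiplicity 1, λ = 1 with multiplicity 3.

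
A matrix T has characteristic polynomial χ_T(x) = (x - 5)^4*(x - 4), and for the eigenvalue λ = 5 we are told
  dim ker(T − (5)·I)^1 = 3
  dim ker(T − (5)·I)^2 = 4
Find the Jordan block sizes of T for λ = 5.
Block sizes for λ = 5: [2, 1, 1]

From the dimensions of kernels of powers, the number of Jordan blocks of size at least j is d_j − d_{j−1} where d_j = dim ker(N^j) (with d_0 = 0). Computing the differences gives [3, 1].
The number of blocks of size exactly k is (#blocks of size ≥ k) − (#blocks of size ≥ k + 1), so the partition is: 2 block(s) of size 1, 1 block(s) of size 2.
In nonincreasing order the block sizes are [2, 1, 1].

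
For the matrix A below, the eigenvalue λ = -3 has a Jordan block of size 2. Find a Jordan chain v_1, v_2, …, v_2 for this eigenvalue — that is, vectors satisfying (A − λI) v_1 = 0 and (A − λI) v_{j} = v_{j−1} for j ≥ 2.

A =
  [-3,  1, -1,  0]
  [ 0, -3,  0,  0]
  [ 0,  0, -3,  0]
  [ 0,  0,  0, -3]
A Jordan chain for λ = -3 of length 2:
v_1 = (1, 0, 0, 0)ᵀ
v_2 = (0, 1, 0, 0)ᵀ

Let N = A − (-3)·I. We want v_2 with N^2 v_2 = 0 but N^1 v_2 ≠ 0; then v_{j-1} := N · v_j for j = 2, …, 2.

Pick v_2 = (0, 1, 0, 0)ᵀ.
Then v_1 = N · v_2 = (1, 0, 0, 0)ᵀ.

Sanity check: (A − (-3)·I) v_1 = (0, 0, 0, 0)ᵀ = 0. ✓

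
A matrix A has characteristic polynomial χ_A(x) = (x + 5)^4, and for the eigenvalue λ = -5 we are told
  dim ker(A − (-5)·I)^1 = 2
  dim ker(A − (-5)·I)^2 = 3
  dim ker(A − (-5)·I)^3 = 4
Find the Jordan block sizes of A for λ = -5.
Block sizes for λ = -5: [3, 1]

From the dimensions of kernels of powers, the number of Jordan blocks of size at least j is d_j − d_{j−1} where d_j = dim ker(N^j) (with d_0 = 0). Computing the differences gives [2, 1, 1].
The number of blocks of size exactly k is (#blocks of size ≥ k) − (#blocks of size ≥ k + 1), so the partition is: 1 block(s) of size 1, 1 block(s) of size 3.
In nonincreasing order the block sizes are [3, 1].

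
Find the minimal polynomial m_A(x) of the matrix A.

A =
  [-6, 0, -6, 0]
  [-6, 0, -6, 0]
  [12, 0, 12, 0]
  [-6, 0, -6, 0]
x^2 - 6*x

The characteristic polynomial is χ_A(x) = x^3*(x - 6), so the eigenvalues are known. The minimal polynomial is
  m_A(x) = Π_λ (x − λ)^{k_λ}
where k_λ is the size of the *largest* Jordan block for λ (equivalently, the smallest k with (A − λI)^k v = 0 for every generalised eigenvector v of λ).

  λ = 0: largest Jordan block has size 1, contributing (x − 0)
  λ = 6: largest Jordan block has size 1, contributing (x − 6)

So m_A(x) = x*(x - 6) = x^2 - 6*x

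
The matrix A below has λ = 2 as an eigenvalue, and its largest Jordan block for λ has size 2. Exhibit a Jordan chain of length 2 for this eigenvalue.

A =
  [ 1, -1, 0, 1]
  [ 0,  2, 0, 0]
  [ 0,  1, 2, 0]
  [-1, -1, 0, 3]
A Jordan chain for λ = 2 of length 2:
v_1 = (-1, 0, 0, -1)ᵀ
v_2 = (1, 0, 0, 0)ᵀ

Let N = A − (2)·I. We want v_2 with N^2 v_2 = 0 but N^1 v_2 ≠ 0; then v_{j-1} := N · v_j for j = 2, …, 2.

Pick v_2 = (1, 0, 0, 0)ᵀ.
Then v_1 = N · v_2 = (-1, 0, 0, -1)ᵀ.

Sanity check: (A − (2)·I) v_1 = (0, 0, 0, 0)ᵀ = 0. ✓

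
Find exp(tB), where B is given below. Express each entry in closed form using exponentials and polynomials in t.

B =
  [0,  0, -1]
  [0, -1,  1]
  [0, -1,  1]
e^{tB} =
  [1, t^2/2, -t^2/2 - t]
  [0, 1 - t, t]
  [0, -t, t + 1]

Strategy: write B = P · J · P⁻¹ where J is a Jordan canonical form, so e^{tB} = P · e^{tJ} · P⁻¹, and e^{tJ} can be computed block-by-block.

B has Jordan form
J =
  [0, 1, 0]
  [0, 0, 1]
  [0, 0, 0]
(up to reordering of blocks).

Per-block formulas:
  For a 3×3 Jordan block J_3(0): exp(t · J_3(0)) = e^(0t)·(I + t·N + (t^2/2)·N^2), where N is the 3×3 nilpotent shift.

After assembling e^{tJ} and conjugating by P, we get:

e^{tB} =
  [1, t^2/2, -t^2/2 - t]
  [0, 1 - t, t]
  [0, -t, t + 1]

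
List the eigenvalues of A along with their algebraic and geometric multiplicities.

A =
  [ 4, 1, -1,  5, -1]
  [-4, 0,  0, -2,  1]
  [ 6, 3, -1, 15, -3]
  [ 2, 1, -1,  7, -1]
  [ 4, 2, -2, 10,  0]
λ = 2: alg = 5, geom = 3

Step 1 — factor the characteristic polynomial to read off the algebraic multiplicities:
  χ_A(x) = (x - 2)^5

Step 2 — compute geometric multiplicities via the rank-nullity identity g(λ) = n − rank(A − λI):
  rank(A − (2)·I) = 2, so dim ker(A − (2)·I) = n − 2 = 3

Summary:
  λ = 2: algebraic multiplicity = 5, geometric multiplicity = 3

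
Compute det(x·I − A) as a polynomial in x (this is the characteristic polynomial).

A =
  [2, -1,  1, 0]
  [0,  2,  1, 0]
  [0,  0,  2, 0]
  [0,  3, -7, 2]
x^4 - 8*x^3 + 24*x^2 - 32*x + 16

Expanding det(x·I − A) (e.g. by cofactor expansion or by noting that A is similar to its Jordan form J, which has the same characteristic polynomial as A) gives
  χ_A(x) = x^4 - 8*x^3 + 24*x^2 - 32*x + 16
which factors as (x - 2)^4. The eigenvalues (with algebraic multiplicities) are λ = 2 with multiplicity 4.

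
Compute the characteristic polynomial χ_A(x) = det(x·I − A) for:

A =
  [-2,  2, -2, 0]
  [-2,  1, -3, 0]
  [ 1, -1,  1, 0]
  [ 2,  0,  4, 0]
x^4

Expanding det(x·I − A) (e.g. by cofactor expansion or by noting that A is similar to its Jordan form J, which has the same characteristic polynomial as A) gives
  χ_A(x) = x^4
which factors as x^4. The eigenvalues (with algebraic multiplicities) are λ = 0 with multiplicity 4.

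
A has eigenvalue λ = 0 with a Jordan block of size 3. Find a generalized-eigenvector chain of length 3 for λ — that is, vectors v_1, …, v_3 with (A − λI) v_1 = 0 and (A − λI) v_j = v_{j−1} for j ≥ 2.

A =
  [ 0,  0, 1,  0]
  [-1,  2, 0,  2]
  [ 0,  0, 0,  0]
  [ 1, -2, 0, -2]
A Jordan chain for λ = 0 of length 3:
v_1 = (0, -1, 0, 1)ᵀ
v_2 = (1, 0, 0, 0)ᵀ
v_3 = (0, 0, 1, 0)ᵀ

Let N = A − (0)·I. We want v_3 with N^3 v_3 = 0 but N^2 v_3 ≠ 0; then v_{j-1} := N · v_j for j = 3, …, 2.

Pick v_3 = (0, 0, 1, 0)ᵀ.
Then v_2 = N · v_3 = (1, 0, 0, 0)ᵀ.
Then v_1 = N · v_2 = (0, -1, 0, 1)ᵀ.

Sanity check: (A − (0)·I) v_1 = (0, 0, 0, 0)ᵀ = 0. ✓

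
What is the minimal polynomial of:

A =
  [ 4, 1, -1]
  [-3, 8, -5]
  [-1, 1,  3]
x^3 - 15*x^2 + 75*x - 125

The characteristic polynomial is χ_A(x) = (x - 5)^3, so the eigenvalues are known. The minimal polynomial is
  m_A(x) = Π_λ (x − λ)^{k_λ}
where k_λ is the size of the *largest* Jordan block for λ (equivalently, the smallest k with (A − λI)^k v = 0 for every generalised eigenvector v of λ).

  λ = 5: largest Jordan block has size 3, contributing (x − 5)^3

So m_A(x) = (x - 5)^3 = x^3 - 15*x^2 + 75*x - 125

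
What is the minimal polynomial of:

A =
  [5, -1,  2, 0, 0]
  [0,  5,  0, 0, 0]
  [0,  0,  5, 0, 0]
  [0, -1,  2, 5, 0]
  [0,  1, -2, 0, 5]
x^2 - 10*x + 25

The characteristic polynomial is χ_A(x) = (x - 5)^5, so the eigenvalues are known. The minimal polynomial is
  m_A(x) = Π_λ (x − λ)^{k_λ}
where k_λ is the size of the *largest* Jordan block for λ (equivalently, the smallest k with (A − λI)^k v = 0 for every generalised eigenvector v of λ).

  λ = 5: largest Jordan block has size 2, contributing (x − 5)^2

So m_A(x) = (x - 5)^2 = x^2 - 10*x + 25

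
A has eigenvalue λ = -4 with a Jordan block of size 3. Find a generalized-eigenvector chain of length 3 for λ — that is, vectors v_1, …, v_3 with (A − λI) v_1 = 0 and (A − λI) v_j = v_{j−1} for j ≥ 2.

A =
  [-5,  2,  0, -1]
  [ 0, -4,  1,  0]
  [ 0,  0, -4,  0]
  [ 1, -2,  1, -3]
A Jordan chain for λ = -4 of length 3:
v_1 = (1, 0, 0, -1)ᵀ
v_2 = (0, 1, 0, 1)ᵀ
v_3 = (0, 0, 1, 0)ᵀ

Let N = A − (-4)·I. We want v_3 with N^3 v_3 = 0 but N^2 v_3 ≠ 0; then v_{j-1} := N · v_j for j = 3, …, 2.

Pick v_3 = (0, 0, 1, 0)ᵀ.
Then v_2 = N · v_3 = (0, 1, 0, 1)ᵀ.
Then v_1 = N · v_2 = (1, 0, 0, -1)ᵀ.

Sanity check: (A − (-4)·I) v_1 = (0, 0, 0, 0)ᵀ = 0. ✓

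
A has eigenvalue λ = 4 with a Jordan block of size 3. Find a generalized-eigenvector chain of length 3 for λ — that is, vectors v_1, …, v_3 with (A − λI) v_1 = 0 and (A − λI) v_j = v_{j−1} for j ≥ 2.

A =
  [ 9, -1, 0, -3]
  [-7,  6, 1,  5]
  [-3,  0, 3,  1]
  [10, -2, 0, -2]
A Jordan chain for λ = 4 of length 3:
v_1 = (2, -2, -2, 4)ᵀ
v_2 = (5, -7, -3, 10)ᵀ
v_3 = (1, 0, 0, 0)ᵀ

Let N = A − (4)·I. We want v_3 with N^3 v_3 = 0 but N^2 v_3 ≠ 0; then v_{j-1} := N · v_j for j = 3, …, 2.

Pick v_3 = (1, 0, 0, 0)ᵀ.
Then v_2 = N · v_3 = (5, -7, -3, 10)ᵀ.
Then v_1 = N · v_2 = (2, -2, -2, 4)ᵀ.

Sanity check: (A − (4)·I) v_1 = (0, 0, 0, 0)ᵀ = 0. ✓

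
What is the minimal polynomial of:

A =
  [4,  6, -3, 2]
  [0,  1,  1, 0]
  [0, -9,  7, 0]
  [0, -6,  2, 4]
x^3 - 12*x^2 + 48*x - 64

The characteristic polynomial is χ_A(x) = (x - 4)^4, so the eigenvalues are known. The minimal polynomial is
  m_A(x) = Π_λ (x − λ)^{k_λ}
where k_λ is the size of the *largest* Jordan block for λ (equivalently, the smallest k with (A − λI)^k v = 0 for every generalised eigenvector v of λ).

  λ = 4: largest Jordan block has size 3, contributing (x − 4)^3

So m_A(x) = (x - 4)^3 = x^3 - 12*x^2 + 48*x - 64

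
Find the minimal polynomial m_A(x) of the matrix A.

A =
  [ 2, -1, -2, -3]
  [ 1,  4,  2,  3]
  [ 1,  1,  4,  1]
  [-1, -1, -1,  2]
x^3 - 9*x^2 + 27*x - 27

The characteristic polynomial is χ_A(x) = (x - 3)^4, so the eigenvalues are known. The minimal polynomial is
  m_A(x) = Π_λ (x − λ)^{k_λ}
where k_λ is the size of the *largest* Jordan block for λ (equivalently, the smallest k with (A − λI)^k v = 0 for every generalised eigenvector v of λ).

  λ = 3: largest Jordan block has size 3, contributing (x − 3)^3

So m_A(x) = (x - 3)^3 = x^3 - 9*x^2 + 27*x - 27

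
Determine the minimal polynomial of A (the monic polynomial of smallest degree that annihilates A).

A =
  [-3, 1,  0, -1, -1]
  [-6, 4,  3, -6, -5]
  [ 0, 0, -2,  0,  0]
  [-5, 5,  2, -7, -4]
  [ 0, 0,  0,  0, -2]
x^3 + 6*x^2 + 12*x + 8

The characteristic polynomial is χ_A(x) = (x + 2)^5, so the eigenvalues are known. The minimal polynomial is
  m_A(x) = Π_λ (x − λ)^{k_λ}
where k_λ is the size of the *largest* Jordan block for λ (equivalently, the smallest k with (A − λI)^k v = 0 for every generalised eigenvector v of λ).

  λ = -2: largest Jordan block has size 3, contributing (x + 2)^3

So m_A(x) = (x + 2)^3 = x^3 + 6*x^2 + 12*x + 8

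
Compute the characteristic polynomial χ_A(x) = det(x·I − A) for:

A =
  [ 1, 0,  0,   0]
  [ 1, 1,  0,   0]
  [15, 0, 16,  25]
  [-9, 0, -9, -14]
x^4 - 4*x^3 + 6*x^2 - 4*x + 1

Expanding det(x·I − A) (e.g. by cofactor expansion or by noting that A is similar to its Jordan form J, which has the same characteristic polynomial as A) gives
  χ_A(x) = x^4 - 4*x^3 + 6*x^2 - 4*x + 1
which factors as (x - 1)^4. The eigenvalues (with algebraic multiplicities) are λ = 1 with multiplicity 4.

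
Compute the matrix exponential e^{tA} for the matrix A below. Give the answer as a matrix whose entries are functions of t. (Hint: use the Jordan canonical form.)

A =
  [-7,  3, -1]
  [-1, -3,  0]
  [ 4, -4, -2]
e^{tA} =
  [t^2*exp(-4*t) - 3*t*exp(-4*t) + exp(-4*t), -t^2*exp(-4*t) + 3*t*exp(-4*t), t^2*exp(-4*t)/2 - t*exp(-4*t)]
  [t^2*exp(-4*t) - t*exp(-4*t), -t^2*exp(-4*t) + t*exp(-4*t) + exp(-4*t), t^2*exp(-4*t)/2]
  [4*t*exp(-4*t), -4*t*exp(-4*t), 2*t*exp(-4*t) + exp(-4*t)]

Strategy: write A = P · J · P⁻¹ where J is a Jordan canonical form, so e^{tA} = P · e^{tJ} · P⁻¹, and e^{tJ} can be computed block-by-block.

A has Jordan form
J =
  [-4,  1,  0]
  [ 0, -4,  1]
  [ 0,  0, -4]
(up to reordering of blocks).

Per-block formulas:
  For a 3×3 Jordan block J_3(-4): exp(t · J_3(-4)) = e^(-4t)·(I + t·N + (t^2/2)·N^2), where N is the 3×3 nilpotent shift.

After assembling e^{tJ} and conjugating by P, we get:

e^{tA} =
  [t^2*exp(-4*t) - 3*t*exp(-4*t) + exp(-4*t), -t^2*exp(-4*t) + 3*t*exp(-4*t), t^2*exp(-4*t)/2 - t*exp(-4*t)]
  [t^2*exp(-4*t) - t*exp(-4*t), -t^2*exp(-4*t) + t*exp(-4*t) + exp(-4*t), t^2*exp(-4*t)/2]
  [4*t*exp(-4*t), -4*t*exp(-4*t), 2*t*exp(-4*t) + exp(-4*t)]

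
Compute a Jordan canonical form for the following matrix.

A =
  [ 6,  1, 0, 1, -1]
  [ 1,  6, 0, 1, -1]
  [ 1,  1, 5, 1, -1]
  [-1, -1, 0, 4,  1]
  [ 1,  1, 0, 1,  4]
J_2(5) ⊕ J_1(5) ⊕ J_1(5) ⊕ J_1(5)

The characteristic polynomial is
  det(x·I − A) = x^5 - 25*x^4 + 250*x^3 - 1250*x^2 + 3125*x - 3125 = (x - 5)^5

Eigenvalues and multiplicities (the geometric multiplicity of λ is n − rank(A − λI), which equals the number of Jordan blocks for λ):
  λ = 5: algebraic multiplicity = 5, geometric multiplicity = 4

Determining the block sizes for each eigenvalue:
  λ = 5: 4 blocks summing to 5 forces exactly one block of size 2 and the rest size 1 → block sizes [2, 1, 1, 1]

Assembling the blocks gives a Jordan form
J =
  [5, 1, 0, 0, 0]
  [0, 5, 0, 0, 0]
  [0, 0, 5, 0, 0]
  [0, 0, 0, 5, 0]
  [0, 0, 0, 0, 5]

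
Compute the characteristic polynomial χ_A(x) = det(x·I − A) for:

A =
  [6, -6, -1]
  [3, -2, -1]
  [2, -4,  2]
x^3 - 6*x^2 + 12*x - 8

Expanding det(x·I − A) (e.g. by cofactor expansion or by noting that A is similar to its Jordan form J, which has the same characteristic polynomial as A) gives
  χ_A(x) = x^3 - 6*x^2 + 12*x - 8
which factors as (x - 2)^3. The eigenvalues (with algebraic multiplicities) are λ = 2 with multiplicity 3.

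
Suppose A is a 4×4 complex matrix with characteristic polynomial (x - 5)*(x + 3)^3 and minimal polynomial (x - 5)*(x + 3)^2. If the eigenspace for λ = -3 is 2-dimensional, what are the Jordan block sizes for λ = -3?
Block sizes for λ = -3: [2, 1]

Step 1 — from the characteristic polynomial, algebraic multiplicity of λ = -3 is 3. From dim ker(A − (-3)·I) = 2, there are exactly 2 Jordan blocks for λ = -3.
Step 2 — from the minimal polynomial, the factor (x + 3)^2 tells us the largest block for λ = -3 has size 2.
Step 3 — with total size 3, 2 blocks, and largest block 2, the block sizes (in nonincreasing order) are [2, 1].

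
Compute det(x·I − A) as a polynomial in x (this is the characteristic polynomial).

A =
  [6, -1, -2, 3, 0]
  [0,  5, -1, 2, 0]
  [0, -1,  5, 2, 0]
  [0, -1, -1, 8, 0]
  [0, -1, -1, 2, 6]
x^5 - 30*x^4 + 360*x^3 - 2160*x^2 + 6480*x - 7776

Expanding det(x·I − A) (e.g. by cofactor expansion or by noting that A is similar to its Jordan form J, which has the same characteristic polynomial as A) gives
  χ_A(x) = x^5 - 30*x^4 + 360*x^3 - 2160*x^2 + 6480*x - 7776
which factors as (x - 6)^5. The eigenvalues (with algebraic multiplicities) are λ = 6 with multiplicity 5.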